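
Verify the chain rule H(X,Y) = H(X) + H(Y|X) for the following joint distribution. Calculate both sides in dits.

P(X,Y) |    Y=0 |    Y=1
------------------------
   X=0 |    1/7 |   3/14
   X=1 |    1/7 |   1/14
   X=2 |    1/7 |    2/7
H(X,Y) = 0.7429, H(X) = 0.4608, H(Y|X) = 0.2821 (all in dits)

Chain rule: H(X,Y) = H(X) + H(Y|X)

Left side — joint entropy directly:
H(X,Y) = -Σ p(x,y) log p(x,y) = 0.7429 dits

Right side — compute H(Y|X) from the conditional distributions:
P(X) = (5/14, 3/14, 3/7), so H(X) = 0.4608 dits
H(Y|X) = Σ_x P(X=x) · H(Y|X=x):
  P(Y|X=0) = (2/5, 3/5), H(Y|X=0) = 0.2923, weight P(X=0) = 5/14
  P(Y|X=1) = (2/3, 1/3), H(Y|X=1) = 0.2764, weight P(X=1) = 3/14
  P(Y|X=2) = (1/3, 2/3), H(Y|X=2) = 0.2764, weight P(X=2) = 3/7
H(Y|X) = 0.2821 dits

H(X) + H(Y|X) = 0.4608 + 0.2821 = 0.7429 dits

Both sides equal 0.7429 dits. ✓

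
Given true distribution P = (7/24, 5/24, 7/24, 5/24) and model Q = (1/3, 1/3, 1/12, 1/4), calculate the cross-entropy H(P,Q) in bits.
2.2548 bits

Cross-entropy: H(P,Q) = -Σ p(x) log q(x)

Alternatively: H(P,Q) = H(P) + D_KL(P||Q)
H(P) = 1.9799 bits
D_KL(P||Q) = 0.2749 bits

H(P,Q) = 1.9799 + 0.2749 = 2.2548 bits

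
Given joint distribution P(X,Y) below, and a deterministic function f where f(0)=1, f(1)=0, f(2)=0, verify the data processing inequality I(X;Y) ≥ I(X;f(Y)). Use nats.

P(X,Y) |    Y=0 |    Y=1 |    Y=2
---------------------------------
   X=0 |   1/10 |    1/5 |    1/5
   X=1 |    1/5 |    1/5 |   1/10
I(X;Y) = 0.0340, I(X;f(Y)) = 0.0242, inequality holds: 0.0340 ≥ 0.0242

Data Processing Inequality: For any Markov chain X → Y → Z, we have I(X;Y) ≥ I(X;Z).

Here Z = f(Y) is a deterministic function of Y, forming X → Y → Z.

Original I(X;Y) = 0.0340 nats

After applying f:
P(X,Z) where Z=f(Y):
- P(X,Z=0) = P(X,Y=1) + P(X,Y=2)
- P(X,Z=1) = P(X,Y=0)

I(X;Z) = I(X;f(Y)) = 0.0242 nats

Verification: 0.0340 ≥ 0.0242 ✓

Information cannot be created by processing; the function f can only lose information about X.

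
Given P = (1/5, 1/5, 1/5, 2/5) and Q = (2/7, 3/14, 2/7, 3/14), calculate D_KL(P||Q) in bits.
0.1344 bits

KL divergence: D_KL(P||Q) = Σ p(x) log(p(x)/q(x))

Computing term by term:
  x=0: 1/5 × log_2[(1/5)/(2/7)] = 1/5 × -0.5146 = -0.1029
  x=1: 1/5 × log_2[(1/5)/(3/14)] = 1/5 × -0.0995 = -0.0199
  x=2: 1/5 × log_2[(1/5)/(2/7)] = 1/5 × -0.5146 = -0.1029
  x=3: 2/5 × log_2[(2/5)/(3/14)] = 2/5 × 0.9005 = 0.3602

D_KL(P||Q) = 0.1344 bits

Note: KL divergence is always non-negative and equals 0 iff P = Q.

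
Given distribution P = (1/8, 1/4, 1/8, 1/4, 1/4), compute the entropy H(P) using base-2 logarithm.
2.2500 bits

Shannon entropy is H(X) = -Σ p(x) log p(x).

For P = (1/8, 1/4, 1/8, 1/4, 1/4):
H = -1/8 × log_2(1/8) -1/4 × log_2(1/4) -1/8 × log_2(1/8) -1/4 × log_2(1/4) -1/4 × log_2(1/4)
H = 2.2500 bits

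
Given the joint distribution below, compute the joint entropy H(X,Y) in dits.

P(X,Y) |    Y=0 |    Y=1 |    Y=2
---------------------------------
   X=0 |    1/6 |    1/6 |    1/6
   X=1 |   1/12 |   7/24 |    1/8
0.7480 dits

Joint entropy is H(X,Y) = -Σ_{x,y} p(x,y) log p(x,y).

Summing over all non-zero entries:
H(X,Y) = -[1/6·log_10(1/6) + 1/6·log_10(1/6) + 1/6·log_10(1/6) + 1/12·log_10(1/12) + 7/24·log_10(7/24) + 1/8·log_10(1/8)]
H(X,Y) = 0.7480 dits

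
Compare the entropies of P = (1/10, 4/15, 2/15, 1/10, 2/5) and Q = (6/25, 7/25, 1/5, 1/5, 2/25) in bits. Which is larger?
Q

Computing entropies in bits:
H(P) = 2.0892
H(Q) = 2.2286

Distribution Q has higher entropy.

Intuition: The distribution closer to uniform (more spread out) has higher entropy.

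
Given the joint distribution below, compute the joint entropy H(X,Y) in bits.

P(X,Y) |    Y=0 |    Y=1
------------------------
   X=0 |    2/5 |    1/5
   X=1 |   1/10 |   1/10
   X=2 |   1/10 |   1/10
2.3219 bits

Joint entropy is H(X,Y) = -Σ_{x,y} p(x,y) log p(x,y).

Summing over all non-zero entries:
H(X,Y) = -[2/5·log_2(2/5) + 1/5·log_2(1/5) + 1/10·log_2(1/10) + 1/10·log_2(1/10) + 1/10·log_2(1/10) + 1/10·log_2(1/10)]
H(X,Y) = 2.3219 bits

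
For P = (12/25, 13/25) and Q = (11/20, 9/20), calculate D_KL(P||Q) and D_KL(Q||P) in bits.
D_KL(P||Q) = 0.0142, D_KL(Q||P) = 0.0142

KL divergence is not symmetric: D_KL(P||Q) ≠ D_KL(Q||P) in general.

D_KL(P||Q) = 0.0142 bits
D_KL(Q||P) = 0.0142 bits

In this case they happen to be equal (to 4 decimal places).

This asymmetry is why KL divergence is not a true distance metric.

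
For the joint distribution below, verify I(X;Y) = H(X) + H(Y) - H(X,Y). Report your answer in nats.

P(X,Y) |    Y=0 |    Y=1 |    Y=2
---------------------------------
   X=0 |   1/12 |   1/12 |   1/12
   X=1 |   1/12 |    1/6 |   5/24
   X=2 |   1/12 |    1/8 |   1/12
I(X;Y) = 0.0179 nats

Mutual information has multiple equivalent forms:
- I(X;Y) = H(X) - H(X|Y)
- I(X;Y) = H(Y) - H(Y|X)
- I(X;Y) = H(X) + H(Y) - H(X,Y)

Computing all quantities:
H(X) = 1.0635, H(Y) = 1.0822, H(X,Y) = 2.1278
H(X|Y) = 1.0456, H(Y|X) = 1.0643

Verification:
H(X) - H(X|Y) = 1.0635 - 1.0456 = 0.0179
H(Y) - H(Y|X) = 1.0822 - 1.0643 = 0.0179
H(X) + H(Y) - H(X,Y) = 1.0635 + 1.0822 - 2.1278 = 0.0179

All forms give I(X;Y) = 0.0179 nats. ✓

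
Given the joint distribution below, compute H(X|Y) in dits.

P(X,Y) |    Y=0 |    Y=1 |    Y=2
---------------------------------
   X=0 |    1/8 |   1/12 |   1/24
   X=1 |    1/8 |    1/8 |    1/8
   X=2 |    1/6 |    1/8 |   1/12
0.4635 dits

Using the chain rule: H(X|Y) = H(X,Y) - H(Y)

First, compute H(X,Y) = 0.9315 dits

Marginal P(Y) = (5/12, 1/3, 1/4)
H(Y) = 0.4680 dits

H(X|Y) = H(X,Y) - H(Y) = 0.9315 - 0.4680 = 0.4635 dits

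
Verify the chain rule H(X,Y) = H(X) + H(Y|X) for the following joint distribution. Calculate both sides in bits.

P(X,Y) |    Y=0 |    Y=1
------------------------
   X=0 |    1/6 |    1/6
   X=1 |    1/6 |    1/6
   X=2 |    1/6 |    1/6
H(X,Y) = 2.5850, H(X) = 1.5850, H(Y|X) = 1.0000 (all in bits)

Chain rule: H(X,Y) = H(X) + H(Y|X)

Left side — joint entropy directly:
H(X,Y) = -Σ p(x,y) log p(x,y) = 2.5850 bits

Right side — compute H(Y|X) from the conditional distributions:
P(X) = (1/3, 1/3, 1/3), so H(X) = 1.5850 bits
H(Y|X) = Σ_x P(X=x) · H(Y|X=x):
  P(Y|X=0) = (1/2, 1/2), H(Y|X=0) = 1.0000, weight P(X=0) = 1/3
  P(Y|X=1) = (1/2, 1/2), H(Y|X=1) = 1.0000, weight P(X=1) = 1/3
  P(Y|X=2) = (1/2, 1/2), H(Y|X=2) = 1.0000, weight P(X=2) = 1/3
H(Y|X) = 1.0000 bits

H(X) + H(Y|X) = 1.5850 + 1.0000 = 2.5850 bits

Both sides equal 2.5850 bits. ✓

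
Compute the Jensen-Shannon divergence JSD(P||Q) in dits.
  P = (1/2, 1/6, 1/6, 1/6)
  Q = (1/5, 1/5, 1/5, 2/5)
0.0258 dits

Jensen-Shannon divergence is:
JSD(P||Q) = 0.5 × D_KL(P||M) + 0.5 × D_KL(Q||M)
where M = 0.5 × (P + Q) is the mixture distribution.

M = 0.5 × (1/2, 1/6, 1/6, 1/6) + 0.5 × (1/5, 1/5, 1/5, 2/5) = (7/20, 0.183333, 0.183333, 0.283333)

D_KL(P||M) = 0.0252 dits
D_KL(Q||M) = 0.0264 dits

JSD(P||Q) = 0.5 × 0.0252 + 0.5 × 0.0264 = 0.0258 dits

Unlike KL divergence, JSD is symmetric and bounded: 0 ≤ JSD ≤ log(2).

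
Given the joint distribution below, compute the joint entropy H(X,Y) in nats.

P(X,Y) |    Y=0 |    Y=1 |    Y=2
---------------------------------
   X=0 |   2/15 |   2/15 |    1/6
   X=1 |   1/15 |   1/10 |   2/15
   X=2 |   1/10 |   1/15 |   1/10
2.1564 nats

Joint entropy is H(X,Y) = -Σ_{x,y} p(x,y) log p(x,y).

Summing over all non-zero entries:
H(X,Y) = -[2/15·log_e(2/15) + 2/15·log_e(2/15) + 1/6·log_e(1/6) + 1/15·log_e(1/15) + 1/10·log_e(1/10) + 2/15·log_e(2/15) + 1/10·log_e(1/10) + 1/15·log_e(1/15) + 1/10·log_e(1/10)]
H(X,Y) = 2.1564 nats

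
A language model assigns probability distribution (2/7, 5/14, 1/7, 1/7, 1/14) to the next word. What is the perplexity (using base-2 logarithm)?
4.3498

Perplexity is 2^H (or exp(H) for natural log).

First, H = -Σ p log p = 2.1210 bits
Perplexity = 2^2.1210 = 4.3498

Interpretation: The model's uncertainty is equivalent to choosing uniformly among 4.3 options.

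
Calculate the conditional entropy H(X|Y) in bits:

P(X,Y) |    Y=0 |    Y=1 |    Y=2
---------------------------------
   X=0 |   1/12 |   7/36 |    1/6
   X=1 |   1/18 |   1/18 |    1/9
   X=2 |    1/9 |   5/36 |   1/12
1.4905 bits

Using the chain rule: H(X|Y) = H(X,Y) - H(Y)

First, compute H(X,Y) = 3.0510 bits

Marginal P(Y) = (1/4, 7/18, 13/36)
H(Y) = 1.5605 bits

H(X|Y) = H(X,Y) - H(Y) = 3.0510 - 1.5605 = 1.4905 bits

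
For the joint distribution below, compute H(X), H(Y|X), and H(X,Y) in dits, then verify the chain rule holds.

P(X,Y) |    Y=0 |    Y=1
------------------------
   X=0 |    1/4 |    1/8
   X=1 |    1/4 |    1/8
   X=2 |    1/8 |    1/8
H(X,Y) = 0.7526, H(X) = 0.4700, H(Y|X) = 0.2826 (all in dits)

Chain rule: H(X,Y) = H(X) + H(Y|X)

Left side — joint entropy directly:
H(X,Y) = -Σ p(x,y) log p(x,y) = 0.7526 dits

Right side — compute H(Y|X) from the conditional distributions:
P(X) = (3/8, 3/8, 1/4), so H(X) = 0.4700 dits
H(Y|X) = Σ_x P(X=x) · H(Y|X=x):
  P(Y|X=0) = (2/3, 1/3), H(Y|X=0) = 0.2764, weight P(X=0) = 3/8
  P(Y|X=1) = (2/3, 1/3), H(Y|X=1) = 0.2764, weight P(X=1) = 3/8
  P(Y|X=2) = (1/2, 1/2), H(Y|X=2) = 0.3010, weight P(X=2) = 1/4
H(Y|X) = 0.2826 dits

H(X) + H(Y|X) = 0.4700 + 0.2826 = 0.7526 dits

Both sides equal 0.7526 dits. ✓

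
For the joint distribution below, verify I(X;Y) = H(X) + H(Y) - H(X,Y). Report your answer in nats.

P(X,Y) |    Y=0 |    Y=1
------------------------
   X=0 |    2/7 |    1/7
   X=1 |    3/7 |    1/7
I(X;Y) = 0.0041 nats

Mutual information has multiple equivalent forms:
- I(X;Y) = H(X) - H(X|Y)
- I(X;Y) = H(Y) - H(Y|X)
- I(X;Y) = H(X) + H(Y) - H(X,Y)

Computing all quantities:
H(X) = 0.6829, H(Y) = 0.5983, H(X,Y) = 1.2770
H(X|Y) = 0.6788, H(Y|X) = 0.5941

Verification:
H(X) - H(X|Y) = 0.6829 - 0.6788 = 0.0041
H(Y) - H(Y|X) = 0.5983 - 0.5941 = 0.0041
H(X) + H(Y) - H(X,Y) = 0.6829 + 0.5983 - 1.2770 = 0.0041

All forms give I(X;Y) = 0.0041 nats. ✓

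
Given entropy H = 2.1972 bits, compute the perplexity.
4.5859

Perplexity is 2^H (or exp(H) for natural log).

H = 2.1972 bits
Perplexity = 2^2.1972 = 4.5859

Interpretation: The model's uncertainty is equivalent to choosing uniformly among 4.6 options.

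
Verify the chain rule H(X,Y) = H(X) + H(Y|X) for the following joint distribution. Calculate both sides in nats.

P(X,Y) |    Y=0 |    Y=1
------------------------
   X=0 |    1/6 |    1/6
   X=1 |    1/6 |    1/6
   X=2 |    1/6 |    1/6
H(X,Y) = 1.7918, H(X) = 1.0986, H(Y|X) = 0.6931 (all in nats)

Chain rule: H(X,Y) = H(X) + H(Y|X)

Left side — joint entropy directly:
H(X,Y) = -Σ p(x,y) log p(x,y) = 1.7918 nats

Right side — compute H(Y|X) from the conditional distributions:
P(X) = (1/3, 1/3, 1/3), so H(X) = 1.0986 nats
H(Y|X) = Σ_x P(X=x) · H(Y|X=x):
  P(Y|X=0) = (1/2, 1/2), H(Y|X=0) = 0.6931, weight P(X=0) = 1/3
  P(Y|X=1) = (1/2, 1/2), H(Y|X=1) = 0.6931, weight P(X=1) = 1/3
  P(Y|X=2) = (1/2, 1/2), H(Y|X=2) = 0.6931, weight P(X=2) = 1/3
H(Y|X) = 0.6931 nats

H(X) + H(Y|X) = 1.0986 + 0.6931 = 1.7918 nats

Both sides equal 1.7918 nats. ✓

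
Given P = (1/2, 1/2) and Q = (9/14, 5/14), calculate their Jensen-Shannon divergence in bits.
0.0151 bits

Jensen-Shannon divergence is:
JSD(P||Q) = 0.5 × D_KL(P||M) + 0.5 × D_KL(Q||M)
where M = 0.5 × (P + Q) is the mixture distribution.

M = 0.5 × (1/2, 1/2) + 0.5 × (9/14, 5/14) = (4/7, 3/7)

D_KL(P||M) = 0.0149 bits
D_KL(Q||M) = 0.0153 bits

JSD(P||Q) = 0.5 × 0.0149 + 0.5 × 0.0153 = 0.0151 bits

Unlike KL divergence, JSD is symmetric and bounded: 0 ≤ JSD ≤ log(2).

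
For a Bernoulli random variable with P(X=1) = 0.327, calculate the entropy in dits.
0.2745 dits

The binary entropy function is:
H(p) = -p log(p) - (1-p) log(1-p)

H(0.327) = -0.327 × log_10(0.327) - 0.673 × log_10(0.673)
H(0.327) = 0.2745 dits

Note: Binary entropy is maximized at p=0.5 (H=1 bit) and minimized at p=0 or p=1 (H=0).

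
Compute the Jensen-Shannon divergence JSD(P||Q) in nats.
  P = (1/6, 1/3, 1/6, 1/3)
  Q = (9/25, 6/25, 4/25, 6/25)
0.0258 nats

Jensen-Shannon divergence is:
JSD(P||Q) = 0.5 × D_KL(P||M) + 0.5 × D_KL(Q||M)
where M = 0.5 × (P + Q) is the mixture distribution.

M = 0.5 × (1/6, 1/3, 1/6, 1/3) + 0.5 × (9/25, 6/25, 4/25, 6/25) = (0.263333, 0.286667, 0.163333, 0.286667)

D_KL(P||M) = 0.0277 nats
D_KL(Q||M) = 0.0240 nats

JSD(P||Q) = 0.5 × 0.0277 + 0.5 × 0.0240 = 0.0258 nats

Unlike KL divergence, JSD is symmetric and bounded: 0 ≤ JSD ≤ log(2).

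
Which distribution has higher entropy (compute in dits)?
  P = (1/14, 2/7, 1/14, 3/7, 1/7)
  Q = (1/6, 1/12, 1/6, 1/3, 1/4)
Q

Computing entropies in dits:
H(P) = 0.5976
H(Q) = 0.6589

Distribution Q has higher entropy.

Intuition: The distribution closer to uniform (more spread out) has higher entropy.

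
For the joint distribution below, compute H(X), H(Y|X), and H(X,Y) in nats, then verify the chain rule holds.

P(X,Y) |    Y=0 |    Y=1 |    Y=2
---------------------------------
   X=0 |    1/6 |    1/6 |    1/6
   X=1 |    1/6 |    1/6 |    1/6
H(X,Y) = 1.7918, H(X) = 0.6931, H(Y|X) = 1.0986 (all in nats)

Chain rule: H(X,Y) = H(X) + H(Y|X)

Left side — joint entropy directly:
H(X,Y) = -Σ p(x,y) log p(x,y) = 1.7918 nats

Right side — compute H(Y|X) from the conditional distributions:
P(X) = (1/2, 1/2), so H(X) = 0.6931 nats
H(Y|X) = Σ_x P(X=x) · H(Y|X=x):
  P(Y|X=0) = (1/3, 1/3, 1/3), H(Y|X=0) = 1.0986, weight P(X=0) = 1/2
  P(Y|X=1) = (1/3, 1/3, 1/3), H(Y|X=1) = 1.0986, weight P(X=1) = 1/2
H(Y|X) = 1.0986 nats

H(X) + H(Y|X) = 0.6931 + 1.0986 = 1.7918 nats

Both sides equal 1.7918 nats. ✓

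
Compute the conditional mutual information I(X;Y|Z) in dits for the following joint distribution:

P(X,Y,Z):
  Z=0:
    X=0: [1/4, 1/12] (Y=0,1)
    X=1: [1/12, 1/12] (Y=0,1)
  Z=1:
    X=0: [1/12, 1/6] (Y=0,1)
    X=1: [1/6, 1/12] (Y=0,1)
0.0189 dits

Conditional mutual information: I(X;Y|Z) = H(X|Z) + H(Y|Z) - H(X,Y|Z)

H(Z) = 0.3010
H(X,Z) = 0.5898 → H(X|Z) = 0.2887
H(Y,Z) = 0.5898 → H(Y|Z) = 0.2887
H(X,Y,Z) = 0.8596 → H(X,Y|Z) = 0.5585

I(X;Y|Z) = 0.2887 + 0.2887 - 0.5585 = 0.0189 dits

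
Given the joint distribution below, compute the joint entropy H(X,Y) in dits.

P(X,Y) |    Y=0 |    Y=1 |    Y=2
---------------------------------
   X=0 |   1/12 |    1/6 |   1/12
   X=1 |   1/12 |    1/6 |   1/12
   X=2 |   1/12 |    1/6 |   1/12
0.9287 dits

Joint entropy is H(X,Y) = -Σ_{x,y} p(x,y) log p(x,y).

Summing over all non-zero entries:
H(X,Y) = -[1/12·log_10(1/12) + 1/6·log_10(1/6) + 1/12·log_10(1/12) + 1/12·log_10(1/12) + 1/6·log_10(1/6) + 1/12·log_10(1/12) + 1/12·log_10(1/12) + 1/6·log_10(1/6) + 1/12·log_10(1/12)]
H(X,Y) = 0.9287 dits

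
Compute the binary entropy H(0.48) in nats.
0.6923 nats

The binary entropy function is:
H(p) = -p log(p) - (1-p) log(1-p)

H(0.48) = -0.48 × log_e(0.48) - 0.52 × log_e(0.52)
H(0.48) = 0.6923 nats

Note: Binary entropy is maximized at p=0.5 (H=1 bit) and minimized at p=0 or p=1 (H=0).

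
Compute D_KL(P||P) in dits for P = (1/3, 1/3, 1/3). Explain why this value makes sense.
0.0000 dits

KL divergence satisfies the Gibbs inequality: D_KL(P||Q) ≥ 0 for all distributions P, Q.

D_KL(P||Q) = Σ p(x) log(p(x)/q(x))
Each term is p(x) × log_10(p(x)/p(x)) = p(x) × log_10(1) = 0, so the sum is 0.
D_KL(P||Q) = 0.0000 dits

When P = Q, the KL divergence is exactly 0, as there is no 'divergence' between identical distributions.

This non-negativity is a fundamental property: relative entropy cannot be negative because it measures how different Q is from P.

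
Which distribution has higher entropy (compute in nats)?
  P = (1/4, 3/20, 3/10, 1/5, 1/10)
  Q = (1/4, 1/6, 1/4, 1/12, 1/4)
Q

Computing entropies in nats:
H(P) = 1.5445
H(Q) = 1.5454

Distribution Q has higher entropy.

Intuition: The distribution closer to uniform (more spread out) has higher entropy.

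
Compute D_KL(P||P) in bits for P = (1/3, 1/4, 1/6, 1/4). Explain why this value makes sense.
0.0000 bits

KL divergence satisfies the Gibbs inequality: D_KL(P||Q) ≥ 0 for all distributions P, Q.

D_KL(P||Q) = Σ p(x) log(p(x)/q(x))
Each term is p(x) × log_2(p(x)/p(x)) = p(x) × log_2(1) = 0, so the sum is 0.
D_KL(P||Q) = 0.0000 bits

When P = Q, the KL divergence is exactly 0, as there is no 'divergence' between identical distributions.

This non-negativity is a fundamental property: relative entropy cannot be negative because it measures how different Q is from P.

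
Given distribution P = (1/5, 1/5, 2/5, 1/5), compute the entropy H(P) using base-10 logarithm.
0.5786 dits

Shannon entropy is H(X) = -Σ p(x) log p(x).

For P = (1/5, 1/5, 2/5, 1/5):
H = -1/5 × log_10(1/5) -1/5 × log_10(1/5) -2/5 × log_10(2/5) -1/5 × log_10(1/5)
H = 0.5786 dits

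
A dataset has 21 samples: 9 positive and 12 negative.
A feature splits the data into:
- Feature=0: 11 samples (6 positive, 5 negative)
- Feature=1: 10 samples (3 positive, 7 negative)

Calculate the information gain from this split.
0.0449 bits

Information Gain = H(Y) - H(Y|Feature)

Before split:
P(positive) = 9/21 = 0.4286
H(Y) = 0.9852 bits

After split:
Feature=0: H = 0.9940 bits (weight = 11/21)
Feature=1: H = 0.8813 bits (weight = 10/21)
H(Y|Feature) = (11/21)×0.9940 + (10/21)×0.8813 = 0.9403 bits

Information Gain = 0.9852 - 0.9403 = 0.0449 bits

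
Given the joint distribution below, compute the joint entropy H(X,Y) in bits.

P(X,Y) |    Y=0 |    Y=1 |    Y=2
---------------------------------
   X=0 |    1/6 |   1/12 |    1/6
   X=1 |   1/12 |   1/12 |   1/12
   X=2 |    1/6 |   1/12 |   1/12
3.0850 bits

Joint entropy is H(X,Y) = -Σ_{x,y} p(x,y) log p(x,y).

Summing over all non-zero entries:
H(X,Y) = -[1/6·log_2(1/6) + 1/12·log_2(1/12) + 1/6·log_2(1/6) + 1/12·log_2(1/12) + 1/12·log_2(1/12) + 1/12·log_2(1/12) + 1/6·log_2(1/6) + 1/12·log_2(1/12) + 1/12·log_2(1/12)]
H(X,Y) = 3.0850 bits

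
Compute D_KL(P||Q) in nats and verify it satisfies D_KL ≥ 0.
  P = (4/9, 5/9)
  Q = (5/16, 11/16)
0.0382 nats

KL divergence satisfies the Gibbs inequality: D_KL(P||Q) ≥ 0 for all distributions P, Q.

D_KL(P||Q) = Σ p(x) log(p(x)/q(x))
Term by term:
  x=0: 4/9 × log_e[(4/9)/(5/16)] = 0.1565
  x=1: 5/9 × log_e[(5/9)/(11/16)] = -0.1184
D_KL(P||Q) = 0.0382 nats

D_KL(P||Q) = 0.0382 ≥ 0 ✓

This non-negativity is a fundamental property: relative entropy cannot be negative because it measures how different Q is from P.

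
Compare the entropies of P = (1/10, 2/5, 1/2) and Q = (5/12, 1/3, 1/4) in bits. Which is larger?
Q

Computing entropies in bits:
H(P) = 1.3610
H(Q) = 1.5546

Distribution Q has higher entropy.

Intuition: The distribution closer to uniform (more spread out) has higher entropy.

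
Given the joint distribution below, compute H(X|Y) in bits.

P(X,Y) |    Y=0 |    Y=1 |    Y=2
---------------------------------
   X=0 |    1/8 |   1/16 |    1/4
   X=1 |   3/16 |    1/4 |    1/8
0.8734 bits

Using the chain rule: H(X|Y) = H(X,Y) - H(Y)

First, compute H(X,Y) = 2.4528 bits

Marginal P(Y) = (5/16, 5/16, 3/8)
H(Y) = 1.5794 bits

H(X|Y) = H(X,Y) - H(Y) = 2.4528 - 1.5794 = 0.8734 bits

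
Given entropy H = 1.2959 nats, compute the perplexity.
3.6543

Perplexity is e^H (or exp(H) for natural log).

H = 1.2959 nats
Perplexity = e^1.2959 = 3.6543

Interpretation: The model's uncertainty is equivalent to choosing uniformly among 3.7 options.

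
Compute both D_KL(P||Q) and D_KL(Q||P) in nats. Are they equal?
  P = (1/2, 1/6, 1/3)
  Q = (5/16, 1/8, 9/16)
D_KL(P||Q) = 0.1085, D_KL(Q||P) = 0.1115

KL divergence is not symmetric: D_KL(P||Q) ≠ D_KL(Q||P) in general.

D_KL(P||Q) = 0.1085 nats
D_KL(Q||P) = 0.1115 nats

No, they are not equal!

This asymmetry is why KL divergence is not a true distance metric.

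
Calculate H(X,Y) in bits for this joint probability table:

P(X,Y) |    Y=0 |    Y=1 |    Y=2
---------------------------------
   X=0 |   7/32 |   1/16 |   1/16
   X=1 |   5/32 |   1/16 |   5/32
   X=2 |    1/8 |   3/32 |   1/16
3.0117 bits

Joint entropy is H(X,Y) = -Σ_{x,y} p(x,y) log p(x,y).

Summing over all non-zero entries:
H(X,Y) = -[7/32·log_2(7/32) + 1/16·log_2(1/16) + 1/16·log_2(1/16) + 5/32·log_2(5/32) + 1/16·log_2(1/16) + 5/32·log_2(5/32) + 1/8·log_2(1/8) + 3/32·log_2(3/32) + 1/16·log_2(1/16)]
H(X,Y) = 3.0117 bits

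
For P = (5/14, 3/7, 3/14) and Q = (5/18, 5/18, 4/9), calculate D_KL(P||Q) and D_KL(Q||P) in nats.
D_KL(P||Q) = 0.1193, D_KL(Q||P) = 0.1340

KL divergence is not symmetric: D_KL(P||Q) ≠ D_KL(Q||P) in general.

D_KL(P||Q) = 0.1193 nats
D_KL(Q||P) = 0.1340 nats

No, they are not equal!

This asymmetry is why KL divergence is not a true distance metric.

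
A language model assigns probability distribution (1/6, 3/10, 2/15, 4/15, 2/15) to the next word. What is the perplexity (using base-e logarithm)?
4.7096

Perplexity is e^H (or exp(H) for natural log).

First, H = -Σ p log p = 1.5496 nats
Perplexity = e^1.5496 = 4.7096

Interpretation: The model's uncertainty is equivalent to choosing uniformly among 4.7 options.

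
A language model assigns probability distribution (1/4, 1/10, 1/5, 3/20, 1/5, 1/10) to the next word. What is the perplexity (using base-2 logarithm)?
5.6714

Perplexity is 2^H (or exp(H) for natural log).

First, H = -Σ p log p = 2.5037 bits
Perplexity = 2^2.5037 = 5.6714

Interpretation: The model's uncertainty is equivalent to choosing uniformly among 5.7 options.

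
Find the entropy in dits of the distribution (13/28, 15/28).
0.2999 dits

Shannon entropy is H(X) = -Σ p(x) log p(x).

For P = (13/28, 15/28):
H = -13/28 × log_10(13/28) -15/28 × log_10(15/28)
H = 0.2999 dits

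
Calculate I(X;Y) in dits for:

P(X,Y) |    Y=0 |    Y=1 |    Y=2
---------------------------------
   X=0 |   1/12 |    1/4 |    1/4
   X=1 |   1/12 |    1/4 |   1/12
0.0129 dits

Mutual information: I(X;Y) = H(X) + H(Y) - H(X,Y)

Marginals:
P(X) = (7/12, 5/12), H(X) = 0.2950 dits
P(Y) = (1/6, 1/2, 1/3), H(Y) = 0.4392 dits

Joint entropy: H(X,Y) = 0.7213 dits

I(X;Y) = 0.2950 + 0.4392 - 0.7213 = 0.0129 dits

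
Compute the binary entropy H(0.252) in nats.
0.5645 nats

The binary entropy function is:
H(p) = -p log(p) - (1-p) log(1-p)

H(0.252) = -0.252 × log_e(0.252) - 0.748 × log_e(0.748)
H(0.252) = 0.5645 nats

Note: Binary entropy is maximized at p=0.5 (H=1 bit) and minimized at p=0 or p=1 (H=0).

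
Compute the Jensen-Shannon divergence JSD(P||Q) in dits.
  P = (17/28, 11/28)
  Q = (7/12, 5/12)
0.0001 dits

Jensen-Shannon divergence is:
JSD(P||Q) = 0.5 × D_KL(P||M) + 0.5 × D_KL(Q||M)
where M = 0.5 × (P + Q) is the mixture distribution.

M = 0.5 × (17/28, 11/28) + 0.5 × (7/12, 5/12) = (0.595238, 0.404762)

D_KL(P||M) = 0.0001 dits
D_KL(Q||M) = 0.0001 dits

JSD(P||Q) = 0.5 × 0.0001 + 0.5 × 0.0001 = 0.0001 dits

Unlike KL divergence, JSD is symmetric and bounded: 0 ≤ JSD ≤ log(2).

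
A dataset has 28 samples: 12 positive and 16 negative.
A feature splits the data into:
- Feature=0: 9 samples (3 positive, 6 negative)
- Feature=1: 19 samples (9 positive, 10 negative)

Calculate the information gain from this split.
0.0128 bits

Information Gain = H(Y) - H(Y|Feature)

Before split:
P(positive) = 12/28 = 0.4286
H(Y) = 0.9852 bits

After split:
Feature=0: H = 0.9183 bits (weight = 9/28)
Feature=1: H = 0.9980 bits (weight = 19/28)
H(Y|Feature) = (9/28)×0.9183 + (19/28)×0.9980 = 0.9724 bits

Information Gain = 0.9852 - 0.9724 = 0.0128 bits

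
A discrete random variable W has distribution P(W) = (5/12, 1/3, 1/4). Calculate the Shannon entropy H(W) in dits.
0.4680 dits

Shannon entropy is H(X) = -Σ p(x) log p(x).

For P = (5/12, 1/3, 1/4):
H = -5/12 × log_10(5/12) -1/3 × log_10(1/3) -1/4 × log_10(1/4)
H = 0.4680 dits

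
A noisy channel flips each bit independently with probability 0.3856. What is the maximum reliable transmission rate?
0.0381 bits

For a binary symmetric channel (BSC) with error probability p:
Capacity C = 1 - H(p) bits per symbol

where H(p) = -p log₂(p) - (1-p) log₂(1-p) is the binary entropy function.

H(0.3856) = 0.9619 bits
C = 1 - 0.9619 = 0.0381 bits per symbol

This means we can reliably transmit up to 0.0381 bits of information per channel use.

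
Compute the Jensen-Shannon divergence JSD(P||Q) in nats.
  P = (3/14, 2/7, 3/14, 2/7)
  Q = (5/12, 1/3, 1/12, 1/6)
0.0403 nats

Jensen-Shannon divergence is:
JSD(P||Q) = 0.5 × D_KL(P||M) + 0.5 × D_KL(Q||M)
where M = 0.5 × (P + Q) is the mixture distribution.

M = 0.5 × (3/14, 2/7, 3/14, 2/7) + 0.5 × (5/12, 1/3, 1/12, 1/6) = (0.315476, 0.309524, 0.14881, 0.22619)

D_KL(P||M) = 0.0391 nats
D_KL(Q||M) = 0.0414 nats

JSD(P||Q) = 0.5 × 0.0391 + 0.5 × 0.0414 = 0.0403 nats

Unlike KL divergence, JSD is symmetric and bounded: 0 ≤ JSD ≤ log(2).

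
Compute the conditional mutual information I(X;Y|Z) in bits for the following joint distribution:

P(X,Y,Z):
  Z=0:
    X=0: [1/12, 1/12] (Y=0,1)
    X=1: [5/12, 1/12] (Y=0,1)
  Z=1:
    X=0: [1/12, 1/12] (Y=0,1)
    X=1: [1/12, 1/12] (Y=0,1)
0.0492 bits

Conditional mutual information: I(X;Y|Z) = H(X|Z) + H(Y|Z) - H(X,Y|Z)

H(Z) = 0.9183
H(X,Z) = 1.7925 → H(X|Z) = 0.8742
H(Y,Z) = 1.7925 → H(Y|Z) = 0.8742
H(X,Y,Z) = 2.6175 → H(X,Y|Z) = 1.6992

I(X;Y|Z) = 0.8742 + 0.8742 - 1.6992 = 0.0492 bits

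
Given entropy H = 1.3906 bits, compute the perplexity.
2.6219

Perplexity is 2^H (or exp(H) for natural log).

H = 1.3906 bits
Perplexity = 2^1.3906 = 2.6219

Interpretation: The model's uncertainty is equivalent to choosing uniformly among 2.6 options.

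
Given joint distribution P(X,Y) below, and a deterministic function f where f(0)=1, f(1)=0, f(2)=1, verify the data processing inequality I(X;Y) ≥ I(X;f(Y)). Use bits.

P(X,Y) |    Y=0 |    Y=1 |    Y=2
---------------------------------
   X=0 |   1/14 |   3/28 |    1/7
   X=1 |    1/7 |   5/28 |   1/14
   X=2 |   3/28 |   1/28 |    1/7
I(X;Y) = 0.1023, I(X;f(Y)) = 0.0649, inequality holds: 0.1023 ≥ 0.0649

Data Processing Inequality: For any Markov chain X → Y → Z, we have I(X;Y) ≥ I(X;Z).

Here Z = f(Y) is a deterministic function of Y, forming X → Y → Z.

Original I(X;Y) = 0.1023 bits

After applying f:
P(X,Z) where Z=f(Y):
- P(X,Z=0) = P(X,Y=1)
- P(X,Z=1) = P(X,Y=0) + P(X,Y=2)

I(X;Z) = I(X;f(Y)) = 0.0649 bits

Verification: 0.1023 ≥ 0.0649 ✓

Information cannot be created by processing; the function f can only lose information about X.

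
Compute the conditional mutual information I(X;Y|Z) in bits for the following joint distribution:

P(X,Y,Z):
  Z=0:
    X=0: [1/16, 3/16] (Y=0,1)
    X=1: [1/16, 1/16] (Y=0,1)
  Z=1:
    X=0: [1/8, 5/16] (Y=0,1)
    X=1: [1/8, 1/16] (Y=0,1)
0.0736 bits

Conditional mutual information: I(X;Y|Z) = H(X|Z) + H(Y|Z) - H(X,Y|Z)

H(Z) = 0.9544
H(X,Z) = 1.8496 → H(X|Z) = 0.8952
H(Y,Z) = 1.9056 → H(Y|Z) = 0.9512
H(X,Y,Z) = 2.7272 → H(X,Y|Z) = 1.7728

I(X;Y|Z) = 0.8952 + 0.9512 - 1.7728 = 0.0736 bits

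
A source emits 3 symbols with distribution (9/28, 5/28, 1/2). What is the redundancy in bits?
0.1148 bits

Redundancy measures how far a source is from maximum entropy:
R = H_max - H(X)

Maximum entropy for 3 symbols: H_max = log_2(3) = 1.5850 bits
Actual entropy: H(X) = 1.4701 bits
Redundancy: R = 1.5850 - 1.4701 = 0.1148 bits

This redundancy represents potential for compression: the source could be compressed by 0.1148 bits per symbol.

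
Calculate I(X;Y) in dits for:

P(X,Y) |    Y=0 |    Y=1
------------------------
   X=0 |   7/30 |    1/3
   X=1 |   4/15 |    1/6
0.0089 dits

Mutual information: I(X;Y) = H(X) + H(Y) - H(X,Y)

Marginals:
P(X) = (17/30, 13/30), H(X) = 0.2972 dits
P(Y) = (1/2, 1/2), H(Y) = 0.3010 dits

Joint entropy: H(X,Y) = 0.5893 dits

I(X;Y) = 0.2972 + 0.3010 - 0.5893 = 0.0089 dits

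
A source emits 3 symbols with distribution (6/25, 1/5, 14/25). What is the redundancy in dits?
0.0476 dits

Redundancy measures how far a source is from maximum entropy:
R = H_max - H(X)

Maximum entropy for 3 symbols: H_max = log_10(3) = 0.4771 dits
Actual entropy: H(X) = 0.4296 dits
Redundancy: R = 0.4771 - 0.4296 = 0.0476 dits

This redundancy represents potential for compression: the source could be compressed by 0.0476 dits per symbol.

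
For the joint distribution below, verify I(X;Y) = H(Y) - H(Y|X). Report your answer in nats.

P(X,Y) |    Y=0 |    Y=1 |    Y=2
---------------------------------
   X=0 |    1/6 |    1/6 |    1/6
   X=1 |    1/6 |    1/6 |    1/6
I(X;Y) = 0.0000 nats

Mutual information has multiple equivalent forms:
- I(X;Y) = H(X) - H(X|Y)
- I(X;Y) = H(Y) - H(Y|X)
- I(X;Y) = H(X) + H(Y) - H(X,Y)

Computing all quantities:
H(X) = 0.6931, H(Y) = 1.0986, H(X,Y) = 1.7918
H(X|Y) = 0.6931, H(Y|X) = 1.0986

Verification:
H(X) - H(X|Y) = 0.6931 - 0.6931 = 0.0000
H(Y) - H(Y|X) = 1.0986 - 1.0986 = 0.0000
H(X) + H(Y) - H(X,Y) = 0.6931 + 1.0986 - 1.7918 = 0.0000

All forms give I(X;Y) = 0.0000 nats. ✓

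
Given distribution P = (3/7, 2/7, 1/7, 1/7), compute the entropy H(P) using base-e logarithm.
1.2770 nats

Shannon entropy is H(X) = -Σ p(x) log p(x).

For P = (3/7, 2/7, 1/7, 1/7):
H = -3/7 × log_e(3/7) -2/7 × log_e(2/7) -1/7 × log_e(1/7) -1/7 × log_e(1/7)
H = 1.2770 nats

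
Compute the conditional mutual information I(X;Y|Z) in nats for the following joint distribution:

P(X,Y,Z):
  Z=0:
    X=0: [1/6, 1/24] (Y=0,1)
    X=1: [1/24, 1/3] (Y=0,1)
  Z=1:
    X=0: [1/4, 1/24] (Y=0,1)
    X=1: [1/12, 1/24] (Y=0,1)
0.1544 nats

Conditional mutual information: I(X;Y|Z) = H(X|Z) + H(Y|Z) - H(X,Y|Z)

H(Z) = 0.6792
H(X,Z) = 1.3139 → H(X|Z) = 0.6347
H(Y,Z) = 1.2679 → H(Y|Z) = 0.5887
H(X,Y,Z) = 1.7482 → H(X,Y|Z) = 1.0690

I(X;Y|Z) = 0.6347 + 0.5887 - 1.0690 = 0.1544 nats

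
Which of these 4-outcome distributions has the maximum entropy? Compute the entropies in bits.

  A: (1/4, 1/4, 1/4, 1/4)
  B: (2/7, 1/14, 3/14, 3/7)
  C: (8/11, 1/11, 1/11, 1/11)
A

For a discrete distribution over n outcomes, entropy is maximized by the uniform distribution.

Computing entropies:
H(A) = 2.0000 bits
H(B) = 1.7885 bits
H(C) = 1.2776 bits

The uniform distribution (where all probabilities equal 1/4) achieves the maximum entropy of log_2(4) = 2.0000 bits.

Distribution A has the highest entropy.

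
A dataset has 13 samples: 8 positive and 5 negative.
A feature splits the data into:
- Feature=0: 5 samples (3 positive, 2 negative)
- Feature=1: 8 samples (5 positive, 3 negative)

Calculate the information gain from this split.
0.0005 bits

Information Gain = H(Y) - H(Y|Feature)

Before split:
P(positive) = 8/13 = 0.6154
H(Y) = 0.9612 bits

After split:
Feature=0: H = 0.9710 bits (weight = 5/13)
Feature=1: H = 0.9544 bits (weight = 8/13)
H(Y|Feature) = (5/13)×0.9710 + (8/13)×0.9544 = 0.9608 bits

Information Gain = 0.9612 - 0.9608 = 0.0005 bits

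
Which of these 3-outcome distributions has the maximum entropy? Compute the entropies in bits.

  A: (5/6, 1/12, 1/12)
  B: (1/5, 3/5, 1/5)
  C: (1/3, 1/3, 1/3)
C

For a discrete distribution over n outcomes, entropy is maximized by the uniform distribution.

Computing entropies:
H(A) = 0.8167 bits
H(B) = 1.3710 bits
H(C) = 1.5850 bits

The uniform distribution (where all probabilities equal 1/3) achieves the maximum entropy of log_2(3) = 1.5850 bits.

Distribution C has the highest entropy.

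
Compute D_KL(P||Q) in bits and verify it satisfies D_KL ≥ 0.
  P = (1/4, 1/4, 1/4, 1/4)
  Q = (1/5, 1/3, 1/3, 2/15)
0.0997 bits

KL divergence satisfies the Gibbs inequality: D_KL(P||Q) ≥ 0 for all distributions P, Q.

D_KL(P||Q) = Σ p(x) log(p(x)/q(x))
Term by term:
  x=0: 1/4 × log_2[(1/4)/(1/5)] = 0.0805
  x=1: 1/4 × log_2[(1/4)/(1/3)] = -0.1038
  x=2: 1/4 × log_2[(1/4)/(1/3)] = -0.1038
  x=3: 1/4 × log_2[(1/4)/(2/15)] = 0.2267
D_KL(P||Q) = 0.0997 bits

D_KL(P||Q) = 0.0997 ≥ 0 ✓

This non-negativity is a fundamental property: relative entropy cannot be negative because it measures how different Q is from P.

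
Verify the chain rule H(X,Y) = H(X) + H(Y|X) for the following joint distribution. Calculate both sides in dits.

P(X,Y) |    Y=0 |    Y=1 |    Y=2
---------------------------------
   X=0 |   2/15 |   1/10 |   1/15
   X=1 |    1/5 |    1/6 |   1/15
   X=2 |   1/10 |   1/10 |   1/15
H(X,Y) = 0.9214, H(X) = 0.4673, H(Y|X) = 0.4541 (all in dits)

Chain rule: H(X,Y) = H(X) + H(Y|X)

Left side — joint entropy directly:
H(X,Y) = -Σ p(x,y) log p(x,y) = 0.9214 dits

Right side — compute H(Y|X) from the conditional distributions:
P(X) = (3/10, 13/30, 4/15), so H(X) = 0.4673 dits
H(Y|X) = Σ_x P(X=x) · H(Y|X=x):
  P(Y|X=0) = (4/9, 1/3, 2/9), H(Y|X=0) = 0.4607, weight P(X=0) = 3/10
  P(Y|X=1) = (6/13, 5/13, 2/13), H(Y|X=1) = 0.4396, weight P(X=1) = 13/30
  P(Y|X=2) = (3/8, 3/8, 1/4), H(Y|X=2) = 0.4700, weight P(X=2) = 4/15
H(Y|X) = 0.4541 dits

H(X) + H(Y|X) = 0.4673 + 0.4541 = 0.9214 dits

Both sides equal 0.9214 dits. ✓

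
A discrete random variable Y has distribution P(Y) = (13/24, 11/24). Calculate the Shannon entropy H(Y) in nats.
0.6897 nats

Shannon entropy is H(X) = -Σ p(x) log p(x).

For P = (13/24, 11/24):
H = -13/24 × log_e(13/24) -11/24 × log_e(11/24)
H = 0.6897 nats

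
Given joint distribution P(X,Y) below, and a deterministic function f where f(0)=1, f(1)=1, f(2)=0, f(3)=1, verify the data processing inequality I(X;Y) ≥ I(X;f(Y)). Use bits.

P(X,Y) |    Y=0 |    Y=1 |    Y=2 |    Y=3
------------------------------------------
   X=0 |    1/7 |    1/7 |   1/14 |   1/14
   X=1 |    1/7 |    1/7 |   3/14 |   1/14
I(X;Y) = 0.0391, I(X;f(Y)) = 0.0391, inequality holds: 0.0391 ≥ 0.0391

Data Processing Inequality: For any Markov chain X → Y → Z, we have I(X;Y) ≥ I(X;Z).

Here Z = f(Y) is a deterministic function of Y, forming X → Y → Z.

Original I(X;Y) = 0.0391 bits

After applying f:
P(X,Z) where Z=f(Y):
- P(X,Z=0) = P(X,Y=2)
- P(X,Z=1) = P(X,Y=0) + P(X,Y=1) + P(X,Y=3)

I(X;Z) = I(X;f(Y)) = 0.0391 bits

Verification: 0.0391 ≥ 0.0391 ✓

Information cannot be created by processing; the function f can only lose information about X.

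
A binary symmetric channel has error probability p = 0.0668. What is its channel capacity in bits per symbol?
0.6461 bits

For a binary symmetric channel (BSC) with error probability p:
Capacity C = 1 - H(p) bits per symbol

where H(p) = -p log₂(p) - (1-p) log₂(1-p) is the binary entropy function.

H(0.0668) = 0.3539 bits
C = 1 - 0.3539 = 0.6461 bits per symbol

This means we can reliably transmit up to 0.6461 bits of information per channel use.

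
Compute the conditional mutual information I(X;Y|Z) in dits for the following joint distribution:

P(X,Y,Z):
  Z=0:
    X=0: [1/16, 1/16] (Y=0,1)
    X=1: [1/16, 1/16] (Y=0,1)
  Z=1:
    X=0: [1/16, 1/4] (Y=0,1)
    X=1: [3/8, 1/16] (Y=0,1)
0.0754 dits

Conditional mutual information: I(X;Y|Z) = H(X|Z) + H(Y|Z) - H(X,Y|Z)

H(Z) = 0.2442
H(X,Z) = 0.5407 → H(X|Z) = 0.2965
H(Y,Z) = 0.5407 → H(Y|Z) = 0.2965
H(X,Y,Z) = 0.7618 → H(X,Y|Z) = 0.5176

I(X;Y|Z) = 0.2965 + 0.2965 - 0.5176 = 0.0754 dits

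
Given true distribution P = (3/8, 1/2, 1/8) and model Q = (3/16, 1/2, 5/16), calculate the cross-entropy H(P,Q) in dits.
0.4863 dits

Cross-entropy: H(P,Q) = -Σ p(x) log q(x)

Alternatively: H(P,Q) = H(P) + D_KL(P||Q)
H(P) = 0.4231 dits
D_KL(P||Q) = 0.0631 dits

H(P,Q) = 0.4231 + 0.0631 = 0.4863 dits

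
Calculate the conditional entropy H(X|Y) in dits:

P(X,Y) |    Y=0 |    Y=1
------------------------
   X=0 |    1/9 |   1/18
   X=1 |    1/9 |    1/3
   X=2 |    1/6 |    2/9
0.4255 dits

Using the chain rule: H(X|Y) = H(X,Y) - H(Y)

First, compute H(X,Y) = 0.7157 dits

Marginal P(Y) = (7/18, 11/18)
H(Y) = 0.2902 dits

H(X|Y) = H(X,Y) - H(Y) = 0.7157 - 0.2902 = 0.4255 dits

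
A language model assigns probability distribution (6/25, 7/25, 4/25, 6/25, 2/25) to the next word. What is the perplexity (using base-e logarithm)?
4.6493

Perplexity is e^H (or exp(H) for natural log).

First, H = -Σ p log p = 1.5367 nats
Perplexity = e^1.5367 = 4.6493

Interpretation: The model's uncertainty is equivalent to choosing uniformly among 4.6 options.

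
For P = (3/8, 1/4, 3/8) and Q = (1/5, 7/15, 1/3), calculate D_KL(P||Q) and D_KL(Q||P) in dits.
D_KL(P||Q) = 0.0538, D_KL(Q||P) = 0.0548

KL divergence is not symmetric: D_KL(P||Q) ≠ D_KL(Q||P) in general.

D_KL(P||Q) = 0.0538 dits
D_KL(Q||P) = 0.0548 dits

No, they are not equal!

This asymmetry is why KL divergence is not a true distance metric.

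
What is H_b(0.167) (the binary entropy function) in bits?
0.6508 bits

The binary entropy function is:
H(p) = -p log(p) - (1-p) log(1-p)

H(0.167) = -0.167 × log_2(0.167) - 0.833 × log_2(0.833)
H(0.167) = 0.6508 bits

Note: Binary entropy is maximized at p=0.5 (H=1 bit) and minimized at p=0 or p=1 (H=0).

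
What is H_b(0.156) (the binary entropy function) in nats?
0.4330 nats

The binary entropy function is:
H(p) = -p log(p) - (1-p) log(1-p)

H(0.156) = -0.156 × log_e(0.156) - 0.844 × log_e(0.844)
H(0.156) = 0.4330 nats

Note: Binary entropy is maximized at p=0.5 (H=1 bit) and minimized at p=0 or p=1 (H=0).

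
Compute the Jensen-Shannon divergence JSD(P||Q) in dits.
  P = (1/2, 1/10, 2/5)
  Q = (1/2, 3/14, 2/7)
0.0067 dits

Jensen-Shannon divergence is:
JSD(P||Q) = 0.5 × D_KL(P||M) + 0.5 × D_KL(Q||M)
where M = 0.5 × (P + Q) is the mixture distribution.

M = 0.5 × (1/2, 1/10, 2/5) + 0.5 × (1/2, 3/14, 2/7) = (1/2, 0.157143, 12/35)

D_KL(P||M) = 0.0071 dits
D_KL(Q||M) = 0.0062 dits

JSD(P||Q) = 0.5 × 0.0071 + 0.5 × 0.0062 = 0.0067 dits

Unlike KL divergence, JSD is symmetric and bounded: 0 ≤ JSD ≤ log(2).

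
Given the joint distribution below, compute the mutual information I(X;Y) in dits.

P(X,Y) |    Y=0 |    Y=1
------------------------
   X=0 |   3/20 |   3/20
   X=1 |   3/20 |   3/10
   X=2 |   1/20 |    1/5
0.0121 dits

Mutual information: I(X;Y) = H(X) + H(Y) - H(X,Y)

Marginals:
P(X) = (3/10, 9/20, 1/4), H(X) = 0.4634 dits
P(Y) = (7/20, 13/20), H(Y) = 0.2812 dits

Joint entropy: H(X,Y) = 0.7325 dits

I(X;Y) = 0.4634 + 0.2812 - 0.7325 = 0.0121 dits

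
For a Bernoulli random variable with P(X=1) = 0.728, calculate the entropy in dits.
0.2542 dits

The binary entropy function is:
H(p) = -p log(p) - (1-p) log(1-p)

H(0.728) = -0.728 × log_10(0.728) - 0.272 × log_10(0.272)
H(0.728) = 0.2542 dits

Note: Binary entropy is maximized at p=0.5 (H=1 bit) and minimized at p=0 or p=1 (H=0).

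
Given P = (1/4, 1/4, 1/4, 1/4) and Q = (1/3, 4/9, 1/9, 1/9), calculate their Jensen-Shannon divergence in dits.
0.0192 dits

Jensen-Shannon divergence is:
JSD(P||Q) = 0.5 × D_KL(P||M) + 0.5 × D_KL(Q||M)
where M = 0.5 × (P + Q) is the mixture distribution.

M = 0.5 × (1/4, 1/4, 1/4, 1/4) + 0.5 × (1/3, 4/9, 1/9, 1/9) = (7/24, 0.347222, 0.180556, 0.180556)

D_KL(P||M) = 0.0183 dits
D_KL(Q||M) = 0.0201 dits

JSD(P||Q) = 0.5 × 0.0183 + 0.5 × 0.0201 = 0.0192 dits

Unlike KL divergence, JSD is symmetric and bounded: 0 ≤ JSD ≤ log(2).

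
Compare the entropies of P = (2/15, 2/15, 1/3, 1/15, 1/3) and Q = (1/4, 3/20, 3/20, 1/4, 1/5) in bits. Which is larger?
Q

Computing entropies in bits:
H(P) = 2.0923
H(Q) = 2.2855

Distribution Q has higher entropy.

Intuition: The distribution closer to uniform (more spread out) has higher entropy.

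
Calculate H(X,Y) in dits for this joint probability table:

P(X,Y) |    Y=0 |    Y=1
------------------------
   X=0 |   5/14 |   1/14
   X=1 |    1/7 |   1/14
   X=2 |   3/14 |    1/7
0.7082 dits

Joint entropy is H(X,Y) = -Σ_{x,y} p(x,y) log p(x,y).

Summing over all non-zero entries:
H(X,Y) = -[5/14·log_10(5/14) + 1/14·log_10(1/14) + 1/7·log_10(1/7) + 1/14·log_10(1/14) + 3/14·log_10(3/14) + 1/7·log_10(1/7)]
H(X,Y) = 0.7082 dits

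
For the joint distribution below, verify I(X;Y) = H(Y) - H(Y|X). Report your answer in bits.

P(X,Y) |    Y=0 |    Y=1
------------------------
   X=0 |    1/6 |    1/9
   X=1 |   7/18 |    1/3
I(X;Y) = 0.0022 bits

Mutual information has multiple equivalent forms:
- I(X;Y) = H(X) - H(X|Y)
- I(X;Y) = H(Y) - H(Y|X)
- I(X;Y) = H(X) + H(Y) - H(X,Y)

Computing all quantities:
H(X) = 0.8524, H(Y) = 0.9911, H(X,Y) = 1.8413
H(X|Y) = 0.8502, H(Y|X) = 0.9888

Verification:
H(X) - H(X|Y) = 0.8524 - 0.8502 = 0.0022
H(Y) - H(Y|X) = 0.9911 - 0.9888 = 0.0022
H(X) + H(Y) - H(X,Y) = 0.8524 + 0.9911 - 1.8413 = 0.0022

All forms give I(X;Y) = 0.0022 bits. ✓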